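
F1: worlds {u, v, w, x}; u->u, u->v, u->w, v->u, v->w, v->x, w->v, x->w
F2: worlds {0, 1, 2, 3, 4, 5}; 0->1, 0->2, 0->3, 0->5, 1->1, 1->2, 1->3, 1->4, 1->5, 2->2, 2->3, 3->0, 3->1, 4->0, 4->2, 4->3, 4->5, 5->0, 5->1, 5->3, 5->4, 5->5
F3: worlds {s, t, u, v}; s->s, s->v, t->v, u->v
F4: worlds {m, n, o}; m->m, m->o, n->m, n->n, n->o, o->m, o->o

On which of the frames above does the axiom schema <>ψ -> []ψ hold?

none

Frame correspondent (Sahlqvist): forall x forall y forall z (Rxy & Rxz -> y = z) — i.e. partial functionality.
F1: fails — u sees both u and v.
F2: fails — 0 sees both 1 and 2.
F3: fails — s sees both s and v.
F4: fails — m sees both m and o.
Valid on no frame.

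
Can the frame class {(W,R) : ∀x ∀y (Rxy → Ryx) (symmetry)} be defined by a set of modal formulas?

Definable; q → □◇q defines it

Yes: it is symmetry, defined by the B schema q → □◇q.
Suppose q→□◇q is valid. Take Rxy and set V(q)={x}. Then q at x, so □◇q at x, so ◇q at y, so some z with Ryz has q; z=x, i.e. Ryx.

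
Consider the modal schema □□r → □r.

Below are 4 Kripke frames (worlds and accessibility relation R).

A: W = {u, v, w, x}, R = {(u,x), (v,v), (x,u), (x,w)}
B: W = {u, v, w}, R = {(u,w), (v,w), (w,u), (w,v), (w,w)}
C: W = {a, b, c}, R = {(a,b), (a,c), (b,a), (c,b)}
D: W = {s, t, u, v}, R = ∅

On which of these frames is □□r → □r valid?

B, D

The schema corresponds to density: ∀x ∀y (Rxy → ∃z (Rxz ∧ Rzy)).
A: fails — Rxw but no z with Rxz and Rzw.
B: condition met.
C: fails — Rac but no z with Raz and Rzc.
D: condition met.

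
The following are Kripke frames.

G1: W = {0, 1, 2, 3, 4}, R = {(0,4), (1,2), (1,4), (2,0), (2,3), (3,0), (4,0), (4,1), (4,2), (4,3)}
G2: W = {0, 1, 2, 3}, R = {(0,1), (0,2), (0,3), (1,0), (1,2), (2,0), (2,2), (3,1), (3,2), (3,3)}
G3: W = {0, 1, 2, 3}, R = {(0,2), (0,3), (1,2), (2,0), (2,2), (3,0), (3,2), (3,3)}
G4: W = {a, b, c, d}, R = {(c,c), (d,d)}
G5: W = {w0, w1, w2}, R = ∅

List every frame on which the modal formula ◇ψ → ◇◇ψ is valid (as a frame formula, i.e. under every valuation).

G2, G3, G4, G5

This is the axiom for a generalized confluence (Geach) condition; its first-order frame correspondent is ∀x ∀y (xRy → ∃w (y = w ∧ xR²w)).
G1: fails — 0R4 but no w with 4=w and 0R²w.
G2: satisfies the condition.
G3: satisfies the condition.
G4: satisfies the condition.
G5: satisfies the condition.
Valid on: G2, G3, G4, G5.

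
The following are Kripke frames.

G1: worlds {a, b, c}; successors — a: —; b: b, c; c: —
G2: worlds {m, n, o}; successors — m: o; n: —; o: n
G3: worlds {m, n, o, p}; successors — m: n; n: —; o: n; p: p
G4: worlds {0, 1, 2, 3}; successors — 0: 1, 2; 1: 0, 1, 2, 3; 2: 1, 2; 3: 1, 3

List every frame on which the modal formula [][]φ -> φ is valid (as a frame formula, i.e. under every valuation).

G4

The schema corresponds to a generalized confluence (Geach) condition: forall x exists w (x R^2 w & x = w).
G1: fails — at a but no w with aR²w and a=w.
G2: fails — at m but no w with mR²w and m=w.
G3: fails — at m but no w with mR²w and m=w.
G4: condition met.
Valid on: G4.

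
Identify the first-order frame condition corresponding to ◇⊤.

◇⊤ holds at w iff w has a successor, so frame-validity of ◇⊤ is exactly seriality. Equivalently via □ψ → ◇ψ:
Suppose □ψ→◇ψ is valid. At any x set V(ψ)=W. Then □ψ at x, so ◇ψ at x, so x has a successor.
Conversely, on a frame with seriality the schema holds at every world under every valuation.
So the correspondent is seriality.

seriality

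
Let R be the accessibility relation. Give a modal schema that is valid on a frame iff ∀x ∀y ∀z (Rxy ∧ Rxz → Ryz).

◇ψ → □◇ψ

The condition is the Euclidean property. The 5 schema ◇ψ → □◇ψ defines it.
Suppose ◇ψ→□◇ψ is valid. Take Rxy, Rxz and set V(ψ)={y}. Then ◇ψ at x, so □◇ψ at x, so ◇ψ at z, so some w with Rzw has ψ; w=y, i.e. Rzy. By symmetry of the argument, Ryz.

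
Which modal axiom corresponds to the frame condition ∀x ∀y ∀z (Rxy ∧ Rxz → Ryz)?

A defining formula is ◇r → □◇r (the 5 axiom).
Suppose ◇r→□◇r is valid. Take Rxy, Rxz and set V(r)={y}. Then ◇r at x, so □◇r at x, so ◇r at z, so some w with Rzw has r; w=y, i.e. Rzy. By symmetry of the argument, Ryz.

◇r → □◇r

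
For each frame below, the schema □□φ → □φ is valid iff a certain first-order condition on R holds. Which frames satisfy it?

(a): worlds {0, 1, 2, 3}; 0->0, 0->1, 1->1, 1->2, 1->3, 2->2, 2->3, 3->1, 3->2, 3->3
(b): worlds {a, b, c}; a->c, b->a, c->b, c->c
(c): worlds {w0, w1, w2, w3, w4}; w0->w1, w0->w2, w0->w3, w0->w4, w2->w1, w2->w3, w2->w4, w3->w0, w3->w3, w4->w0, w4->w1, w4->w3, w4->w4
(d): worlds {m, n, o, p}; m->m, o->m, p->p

(a), (d)

Frame correspondent (Sahlqvist): ∀x ∀y (Rxy → ∃z (Rxz ∧ Rzy)) — i.e. density.
(a): condition met.
(b): fails — Rba but no z with Rbz and Rza.
(c): fails — Rw0w2 but no z with Rw0z and Rzw2.
(d): condition met.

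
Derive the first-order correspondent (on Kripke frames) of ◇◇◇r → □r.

∀x ∀y ∀z ((xR³y ∧ xRz) → ∃w (y = w ∧ z = w))

This is a Sahlqvist (Geach-type) schema ◇^3□^0r → □^1◇^0r.
Minimal-valuation argument: fix x; take any y with xR^3y and any z with xR^1z. Set V(r) to the set of worlds R-reachable from y in exactly 0 steps. Then □^0r holds at y, so the antecedent holds at x; validity forces ◇^0r at z, giving a w with zR^0w and yR^0w.
First-order correspondent: ∀x ∀y ∀z ((xR³y ∧ xRz) → ∃w (y = w ∧ z = w)).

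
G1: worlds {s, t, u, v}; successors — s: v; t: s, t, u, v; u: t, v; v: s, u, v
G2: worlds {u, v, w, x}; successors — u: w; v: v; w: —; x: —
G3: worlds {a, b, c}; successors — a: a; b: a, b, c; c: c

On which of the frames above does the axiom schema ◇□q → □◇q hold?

The schema corresponds to convergence: ∀x ∀y ∀z (Rxy ∧ Rxz → ∃w (Ryw ∧ Rzw)).
G1: satisfies the condition.
G2: fails — Ruw and Ruw but w and w have no common successor.
G3: fails — Rbc and Rba but c and a have no common successor.

G1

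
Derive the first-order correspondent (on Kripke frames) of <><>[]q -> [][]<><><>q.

forall x forall y forall z ((x R^2 y & x R^2 z) -> exists w (yRw & z R^3 w))

This is a Sahlqvist (Geach-type) schema ◇^2□^1q → □^2◇^3q.
First-order correspondent: forall x forall y forall z ((x R^2 y & x R^2 z) -> exists w (yRw & z R^3 w)).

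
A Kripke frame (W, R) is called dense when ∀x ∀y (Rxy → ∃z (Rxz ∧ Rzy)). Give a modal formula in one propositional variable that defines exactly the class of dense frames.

□□q → □q

A defining formula is □□q → □q (the C4 axiom).
Suppose □□q→□q is valid. Take Rxy and set V(q)={w : xR²w}. Then □□q at x, so □q at x, so q at y, i.e. ∃z(Rxz∧Rzy).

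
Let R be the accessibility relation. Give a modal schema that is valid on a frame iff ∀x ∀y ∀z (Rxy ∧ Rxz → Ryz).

This is the Euclidean property; the standard corresponding axiom is 5: ◇s → □◇s.

◇s → □◇s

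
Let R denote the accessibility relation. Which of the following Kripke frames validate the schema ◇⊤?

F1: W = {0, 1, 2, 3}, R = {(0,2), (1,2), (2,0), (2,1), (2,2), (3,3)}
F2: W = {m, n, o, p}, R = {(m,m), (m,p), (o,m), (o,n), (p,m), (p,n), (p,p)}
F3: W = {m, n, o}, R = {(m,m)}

The schema corresponds to seriality: ∀x ∃y Rxy.
F1: satisfies the condition.
F2: fails — world n has no successor.
F3: fails — world n has no successor.
Valid on: F1.

F1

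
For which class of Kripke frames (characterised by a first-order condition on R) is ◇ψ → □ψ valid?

Suppose ◇ψ→□ψ is valid. Take Rxy, Rxz and set V(ψ)={y}. Then ◇ψ at x, so □ψ at x, so ψ at z, i.e. z=y.

partial functionality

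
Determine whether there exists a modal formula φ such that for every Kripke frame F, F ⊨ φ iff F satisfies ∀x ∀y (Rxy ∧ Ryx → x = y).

If a class were modally definable it would be closed under surjective bounded morphisms (Goldblatt–Thomason).
The 6-cycle (worlds s,t,u,v,w,x with s→t→u→v→w→x→s) is antisymmetric. Sending even-indexed worlds to s and odd-indexed worlds to t is a surjective bounded morphism onto the two-world frame with s↔t, which is not antisymmetric.
Hence antisymmetry is not modally definable.

No — not modally definable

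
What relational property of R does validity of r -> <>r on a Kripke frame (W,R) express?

This schema is equivalent to the T axiom □r → r.
It corresponds to reflexivity: forall x Rxx.

Reflexivity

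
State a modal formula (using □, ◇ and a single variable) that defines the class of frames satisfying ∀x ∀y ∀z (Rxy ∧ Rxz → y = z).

The condition is partial functionality. The CD schema ◇ψ → □ψ defines it.
Suppose ◇ψ→□ψ is valid. Take Rxy, Rxz and set V(ψ)={y}. Then ◇ψ at x, so □ψ at x, so ψ at z, i.e. z=y.

◇ψ → □ψ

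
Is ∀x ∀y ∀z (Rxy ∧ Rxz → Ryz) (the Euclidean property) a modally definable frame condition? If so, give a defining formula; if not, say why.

This is a Sahlqvist condition; the 5 axiom ◇q → □◇q defines it.
Suppose ◇q→□◇q is valid. Take Rxy, Rxz and set V(q)={y}. Then ◇q at x, so □◇q at x, so ◇q at z, so some w with Rzw has q; w=y, i.e. Rzy. By symmetry of the argument, Ryz.

Yes, by ◇q → □◇q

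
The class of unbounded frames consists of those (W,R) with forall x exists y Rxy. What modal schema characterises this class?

A defining formula is □ψ → ◇ψ (the D axiom).
Suppose □ψ→◇ψ is valid. At any x set V(ψ)=W. Then □ψ at x, so ◇ψ at x, so x has a successor.

□ψ → ◇ψ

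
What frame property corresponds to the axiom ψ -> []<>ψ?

Suppose ψ→□◇ψ is valid. Take Rxy and set V(ψ)={x}. Then ψ at x, so □◇ψ at x, so ◇ψ at y, so some z with Ryz has ψ; z=x, i.e. Ryx.
The converse is a direct semantic check.
So the correspondent is symmetry.

symmetry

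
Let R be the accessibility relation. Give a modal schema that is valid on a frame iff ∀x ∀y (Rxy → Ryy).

This is shift-reflexivity; the standard corresponding axiom is T□: □(□p → p).
Suppose □(□p→p) is valid. Take Rxy and set V(p)={w : Ryw}. Then at y, □p holds; since □(□p→p) at x, □p→p at y, so p at y, i.e. Ryy.

□(□p → p)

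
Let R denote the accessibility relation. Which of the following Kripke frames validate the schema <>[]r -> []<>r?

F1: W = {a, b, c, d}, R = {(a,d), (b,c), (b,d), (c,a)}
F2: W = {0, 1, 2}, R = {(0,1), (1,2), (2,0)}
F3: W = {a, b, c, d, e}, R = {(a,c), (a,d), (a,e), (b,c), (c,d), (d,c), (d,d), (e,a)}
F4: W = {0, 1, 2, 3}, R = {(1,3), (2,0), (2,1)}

The schema corresponds to convergence: forall x forall y forall z (Rxy & Rxz -> exists w (Ryw & Rzw)).
F1: fails — Rad and Rad but d and d have no common successor.
F2: holds.
F3: fails — Rae and Rac but e and c have no common successor.
F4: fails — R13 and R13 but 3 and 3 have no common successor.
Valid on: F2.

F2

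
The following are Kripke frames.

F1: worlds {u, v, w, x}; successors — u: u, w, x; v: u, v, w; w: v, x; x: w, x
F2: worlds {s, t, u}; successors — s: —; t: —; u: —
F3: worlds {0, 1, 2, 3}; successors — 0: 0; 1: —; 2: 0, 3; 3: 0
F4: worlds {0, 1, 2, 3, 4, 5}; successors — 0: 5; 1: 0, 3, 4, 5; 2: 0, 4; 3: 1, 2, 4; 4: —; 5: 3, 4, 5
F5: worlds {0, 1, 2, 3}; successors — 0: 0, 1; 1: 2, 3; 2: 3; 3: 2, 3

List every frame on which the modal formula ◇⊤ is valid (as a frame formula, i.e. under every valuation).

F1, F5

Frame correspondent (Sahlqvist): ∀x ∃y Rxy — i.e. seriality.
F1: condition met.
F2: fails — world s has no successor.
F3: fails — world 1 has no successor.
F4: fails — world 4 has no successor.
F5: condition met.
Valid on: F1, F5.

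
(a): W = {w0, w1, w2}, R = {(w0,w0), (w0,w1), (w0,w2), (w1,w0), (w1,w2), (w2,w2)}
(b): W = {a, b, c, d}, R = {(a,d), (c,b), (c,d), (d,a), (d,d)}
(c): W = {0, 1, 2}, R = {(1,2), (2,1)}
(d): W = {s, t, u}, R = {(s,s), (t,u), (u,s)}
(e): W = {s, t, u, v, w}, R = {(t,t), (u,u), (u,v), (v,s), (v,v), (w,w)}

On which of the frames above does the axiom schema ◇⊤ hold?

(a), (d)

Frame correspondent (Sahlqvist): ∀x ∃y Rxy — i.e. seriality.
(a): condition met.
(b): fails — world b has no successor.
(c): fails — world 0 has no successor.
(d): condition met.
(e): fails — world s has no successor.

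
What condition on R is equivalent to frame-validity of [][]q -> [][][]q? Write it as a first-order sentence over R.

This is a Sahlqvist (Geach-type) schema ◇^0□^2q → □^3◇^0q.
Minimal-valuation argument: fix x; take any y with xR^0y and any z with xR^3z. Set V(q) to the set of worlds R-reachable from y in exactly 2 steps. Then □^2q holds at y, so the antecedent holds at x; validity forces ◇^0q at z, giving a w with zR^0w and yR^2w.
First-order correspondent: forall x forall z (x R^3 z -> exists w (x R^2 w & z = w)).

forall x forall z (x R^3 z -> exists w (x R^2 w & z = w))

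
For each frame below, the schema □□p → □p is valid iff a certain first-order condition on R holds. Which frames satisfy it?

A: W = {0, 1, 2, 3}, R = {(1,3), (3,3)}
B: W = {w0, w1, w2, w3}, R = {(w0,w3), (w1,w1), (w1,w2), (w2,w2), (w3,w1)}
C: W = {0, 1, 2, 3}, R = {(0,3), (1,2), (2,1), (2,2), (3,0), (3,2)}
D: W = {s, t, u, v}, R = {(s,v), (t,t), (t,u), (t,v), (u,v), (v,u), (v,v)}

A, D

Frame correspondent (Sahlqvist): ∀x ∀y (Rxy → ∃z (Rxz ∧ Rzy)) — i.e. density.
A: condition met.
B: fails — Rw0w3 but no z with Rw0z and Rzw3.
C: fails — R03 but no z with R0z and Rz3.
D: condition met.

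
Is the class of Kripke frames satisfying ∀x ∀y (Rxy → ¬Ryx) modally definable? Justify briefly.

Not modally definable

Any modally definable frame class is closed under surjective bounded morphisms.
The 4-cycle (worlds w0,w1,w2,w3 with w0→w1→w2→w3→w0) is asymmetric. Mapping every world to a single reflexive point • is a surjective bounded morphism, and the reflexive point is not asymmetric (R•• but asymmetry requires ¬R••).
So no modal formula (or set of formulas) defines exactly the asymmetric frames.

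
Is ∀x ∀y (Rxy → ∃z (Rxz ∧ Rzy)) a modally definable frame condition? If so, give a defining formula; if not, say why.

This is a Sahlqvist condition; the C4 axiom □□q → □q defines it.
Suppose □□q→□q is valid. Take Rxy and set V(q)={w : xR²w}. Then □□q at x, so □q at x, so q at y, i.e. ∃z(Rxz∧Rzy).

Yes — defined by □□q → □q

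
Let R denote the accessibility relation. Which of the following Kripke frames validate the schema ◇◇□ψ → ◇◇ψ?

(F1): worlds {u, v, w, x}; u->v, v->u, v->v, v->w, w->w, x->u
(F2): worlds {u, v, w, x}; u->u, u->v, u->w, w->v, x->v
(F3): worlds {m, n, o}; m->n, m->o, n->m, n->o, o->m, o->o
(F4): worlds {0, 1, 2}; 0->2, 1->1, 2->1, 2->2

(F1), (F3), (F4)

Frame correspondent (Sahlqvist): ∀x ∀y (xR²y → ∃w (yRw ∧ xR²w)) — i.e. a generalized confluence (Geach) condition.
(F1): ✓.
(F2): fails — uR²v but no t with vRt and uR²t.
(F3): ✓.
(F4): ✓.
Valid on: (F1), (F3), (F4).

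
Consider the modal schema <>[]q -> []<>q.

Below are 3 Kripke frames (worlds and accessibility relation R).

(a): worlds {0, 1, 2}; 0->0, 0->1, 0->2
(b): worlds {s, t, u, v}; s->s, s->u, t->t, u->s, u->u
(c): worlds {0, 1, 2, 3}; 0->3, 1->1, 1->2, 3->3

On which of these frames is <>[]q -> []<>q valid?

(b)

Frame correspondent (Sahlqvist): forall x forall y forall z (Rxy & Rxz -> exists w (Ryw & Rzw)) — i.e. convergence.
(a): fails — R00 and R01 but 0 and 1 have no common successor.
(b): condition met.
(c): fails — R12 and R12 but 2 and 2 have no common successor.
Valid on: (b).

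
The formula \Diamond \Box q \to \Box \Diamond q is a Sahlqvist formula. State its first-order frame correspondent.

Suppose ◇□q→□◇q is valid. Take Rxy, Rxz and set V(q)={w : Ryw}. Then □q at y so ◇□q at x, so □◇q at x, so ◇q at z, giving w with Rzw and Ryw.

Convergence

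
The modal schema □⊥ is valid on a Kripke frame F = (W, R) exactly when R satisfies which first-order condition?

Emptiness of R

□⊥ is valid iff no world has any successor (otherwise □⊥ fails at any world with one).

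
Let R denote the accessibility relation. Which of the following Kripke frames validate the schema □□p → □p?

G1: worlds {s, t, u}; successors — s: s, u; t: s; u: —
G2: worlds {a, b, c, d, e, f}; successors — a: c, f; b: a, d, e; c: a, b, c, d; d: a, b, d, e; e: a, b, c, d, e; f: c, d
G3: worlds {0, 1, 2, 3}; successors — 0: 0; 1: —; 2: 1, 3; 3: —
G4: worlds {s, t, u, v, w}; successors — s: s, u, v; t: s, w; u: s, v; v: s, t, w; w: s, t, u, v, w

G1, G4

This is the axiom for density; its first-order frame correspondent is ∀x ∀y (Rxy → ∃z (Rxz ∧ Rzy)).
G1: ✓.
G2: fails — Raf but no z with Raz and Rzf.
G3: fails — R23 but no z with R2z and Rz3.
G4: ✓.
Valid on: G1, G4.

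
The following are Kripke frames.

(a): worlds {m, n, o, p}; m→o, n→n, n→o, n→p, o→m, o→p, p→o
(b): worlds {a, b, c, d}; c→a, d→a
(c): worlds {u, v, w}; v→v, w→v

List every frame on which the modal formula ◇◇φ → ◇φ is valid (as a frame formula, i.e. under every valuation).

(b), (c)

Frame correspondent (Sahlqvist): ∀x ∀y ∀z (Rxy ∧ Ryz → Rxz) — i.e. transitivity.
(a): fails — Rom and Rmo but not Roo.
(b): holds.
(c): holds.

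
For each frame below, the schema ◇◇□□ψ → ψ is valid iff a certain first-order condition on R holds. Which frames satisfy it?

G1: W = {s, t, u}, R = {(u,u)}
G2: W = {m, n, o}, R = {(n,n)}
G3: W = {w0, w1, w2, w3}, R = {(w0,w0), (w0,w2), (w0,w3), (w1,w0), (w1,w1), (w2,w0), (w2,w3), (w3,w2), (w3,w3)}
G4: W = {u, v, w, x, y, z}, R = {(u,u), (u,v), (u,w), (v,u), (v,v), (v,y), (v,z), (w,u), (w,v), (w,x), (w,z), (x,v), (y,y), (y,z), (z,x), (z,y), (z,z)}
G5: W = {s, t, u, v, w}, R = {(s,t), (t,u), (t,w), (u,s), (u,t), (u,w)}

G1, G2

This is the axiom for a generalized confluence (Geach) condition; its first-order frame correspondent is ∀x ∀y (xR²y → ∃w (yR²w ∧ x = w)).
G1: ✓.
G2: ✓.
G3: fails — w1R²w0 but no w with w0R²w and w1=w.
G4: fails — uR²y but no t with yR²t and u=t.
G5: fails — sR²u but no w* with uR²w* and s=w*.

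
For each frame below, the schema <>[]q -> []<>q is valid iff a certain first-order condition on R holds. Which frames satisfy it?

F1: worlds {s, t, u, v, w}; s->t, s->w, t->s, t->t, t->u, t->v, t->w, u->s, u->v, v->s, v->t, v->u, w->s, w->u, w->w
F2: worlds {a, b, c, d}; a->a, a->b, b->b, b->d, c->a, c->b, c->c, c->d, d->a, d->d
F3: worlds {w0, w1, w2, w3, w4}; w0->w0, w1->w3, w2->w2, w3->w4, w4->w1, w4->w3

F2

The schema corresponds to convergence: forall x forall y forall z (Rxy & Rxz -> exists w (Ryw & Rzw)).
F1: fails — Rts and Rtu but s and u have no common successor.
F2: condition met.
F3: fails — Rw4w1 and Rw4w3 but w1 and w3 have no common successor.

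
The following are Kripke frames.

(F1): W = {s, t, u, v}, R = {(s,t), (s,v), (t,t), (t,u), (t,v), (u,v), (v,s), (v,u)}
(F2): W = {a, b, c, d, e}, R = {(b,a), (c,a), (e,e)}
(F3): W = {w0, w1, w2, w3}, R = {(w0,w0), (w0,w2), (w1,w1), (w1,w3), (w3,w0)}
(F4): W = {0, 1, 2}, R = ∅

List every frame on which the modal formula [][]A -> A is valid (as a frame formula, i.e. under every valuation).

(F1)

The schema corresponds to a generalized confluence (Geach) condition: forall x exists w (x R^2 w & x = w).
(F1): condition met.
(F2): fails — at a but no w with aR²w and a=w.
(F3): fails — at w2 but no w with w2R²w and w2=w.
(F4): fails — at 0 but no w with 0R²w and 0=w.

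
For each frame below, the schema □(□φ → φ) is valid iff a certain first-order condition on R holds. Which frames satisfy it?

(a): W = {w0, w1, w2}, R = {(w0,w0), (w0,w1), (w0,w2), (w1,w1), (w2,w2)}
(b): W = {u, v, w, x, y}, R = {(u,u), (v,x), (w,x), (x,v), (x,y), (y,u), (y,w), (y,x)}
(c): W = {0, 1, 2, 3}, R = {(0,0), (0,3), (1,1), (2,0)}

Frame correspondent (Sahlqvist): ∀x ∀y (Rxy → Ryy) — i.e. shift-reflexivity.
(a): holds.
(b): fails — Ryx but not Rxx.
(c): fails — R03 but not R33.

(a)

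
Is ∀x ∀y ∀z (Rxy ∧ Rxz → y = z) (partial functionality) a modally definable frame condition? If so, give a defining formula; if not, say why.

Yes: it is partial functionality, defined by the CD schema ◇p → □p.

Yes, by ◇p → □p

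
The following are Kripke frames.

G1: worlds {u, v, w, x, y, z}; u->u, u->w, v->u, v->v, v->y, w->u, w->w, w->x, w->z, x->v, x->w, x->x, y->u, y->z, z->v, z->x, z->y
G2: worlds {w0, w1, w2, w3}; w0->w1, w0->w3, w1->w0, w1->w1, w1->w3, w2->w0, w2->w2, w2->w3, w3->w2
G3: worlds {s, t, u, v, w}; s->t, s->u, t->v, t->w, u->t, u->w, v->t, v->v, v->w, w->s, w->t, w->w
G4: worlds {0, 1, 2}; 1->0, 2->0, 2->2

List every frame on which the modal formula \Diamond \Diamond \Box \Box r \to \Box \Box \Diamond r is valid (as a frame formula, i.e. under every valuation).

G1, G2, G3

Frame correspondent (Sahlqvist): \forall x \forall y \forall z ((x R^2 y \wedge x R^2 z) \to \exists w (y R^2 w \wedge zRw)) — i.e. a generalized confluence (Geach) condition.
G1: satisfies the condition.
G2: satisfies the condition.
G3: satisfies the condition.
G4: fails — 2R²0, 2R²0 but no w with 0R²w and 0Rw.
Valid on: G1, G2, G3.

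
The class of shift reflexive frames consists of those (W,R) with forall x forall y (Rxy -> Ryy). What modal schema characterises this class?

The condition is shift-reflexivity. The T□ schema □(□q → q) defines it.
Suppose □(□q→q) is valid. Take Rxy and set V(q)={w : Ryw}. Then at y, □q holds; since □(□q→q) at x, □q→q at y, so q at y, i.e. Ryy.

□(□q → q)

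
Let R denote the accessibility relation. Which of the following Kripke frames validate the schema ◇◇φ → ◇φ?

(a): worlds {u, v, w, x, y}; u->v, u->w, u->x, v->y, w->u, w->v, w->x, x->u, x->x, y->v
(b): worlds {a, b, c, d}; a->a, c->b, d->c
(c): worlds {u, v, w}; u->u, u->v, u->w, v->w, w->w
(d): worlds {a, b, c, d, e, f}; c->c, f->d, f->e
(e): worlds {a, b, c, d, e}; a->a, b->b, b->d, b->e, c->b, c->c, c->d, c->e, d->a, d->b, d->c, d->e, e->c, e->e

(c), (d)

This is the axiom for a generalized confluence (Geach) condition; its first-order frame correspondent is ∀x ∀y (xR²y → ∃w (y = w ∧ xRw)).
(a): fails — uR²u but no t with u=t and uRt.
(b): fails — dR²b but no w with b=w and dRw.
(c): holds.
(d): holds.
(e): fails — bR²a but no w with a=w and bRw.
Valid on: (c), (d).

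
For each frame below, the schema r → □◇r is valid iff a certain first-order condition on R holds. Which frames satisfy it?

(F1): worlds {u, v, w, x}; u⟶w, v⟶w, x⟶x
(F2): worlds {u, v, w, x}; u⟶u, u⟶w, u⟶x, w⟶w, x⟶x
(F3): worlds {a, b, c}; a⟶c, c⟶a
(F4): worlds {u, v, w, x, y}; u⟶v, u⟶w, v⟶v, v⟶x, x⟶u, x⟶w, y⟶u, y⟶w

(F3)

This is the axiom for symmetry; its first-order frame correspondent is ∀x ∀y (Rxy → Ryx).
(F1): fails — Ruw but not Rwu.
(F2): fails — Ruw but not Rwu.
(F3): condition met.
(F4): fails — Ruv but not Rvu.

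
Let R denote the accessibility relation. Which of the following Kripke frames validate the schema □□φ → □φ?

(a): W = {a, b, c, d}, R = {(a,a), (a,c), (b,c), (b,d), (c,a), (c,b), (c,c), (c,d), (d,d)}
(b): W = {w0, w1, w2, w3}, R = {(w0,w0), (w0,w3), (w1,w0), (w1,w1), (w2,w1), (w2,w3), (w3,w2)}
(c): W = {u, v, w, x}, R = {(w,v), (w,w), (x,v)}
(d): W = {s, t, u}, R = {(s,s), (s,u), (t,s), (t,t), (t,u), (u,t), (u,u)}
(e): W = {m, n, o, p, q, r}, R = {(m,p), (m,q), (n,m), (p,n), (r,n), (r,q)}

The schema corresponds to density: ∀x ∀y (Rxy → ∃z (Rxz ∧ Rzy)).
(a): holds.
(b): fails — Rw3w2 but no z with Rw3z and Rzw2.
(c): fails — Rxv but no z with Rxz and Rzv.
(d): holds.
(e): fails — Rpn but no z with Rpz and Rzn.
Valid on: (a), (d).

(a), (d)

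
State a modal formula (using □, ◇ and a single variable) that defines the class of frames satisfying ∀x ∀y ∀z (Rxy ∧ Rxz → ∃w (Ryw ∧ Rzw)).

◇□p → □◇p

The condition is convergence. The .2 schema ◇□p → □◇p defines it.
Suppose ◇□p→□◇p is valid. Take Rxy, Rxz and set V(p)={w : Ryw}. Then □p at y so ◇□p at x, so □◇p at x, so ◇p at z, giving w with Rzw and Ryw.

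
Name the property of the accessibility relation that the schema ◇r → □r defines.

This schema is the CD axiom.
Its frame correspondent is partial functionality — ∀x ∀y ∀z (Rxy ∧ Rxz → y = z).

Partial functionality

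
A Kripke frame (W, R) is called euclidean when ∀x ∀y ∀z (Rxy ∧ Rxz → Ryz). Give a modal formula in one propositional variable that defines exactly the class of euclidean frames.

◇r → □◇r

A defining formula is ◇r → □◇r (the 5 axiom).
Suppose ◇r→□◇r is valid. Take Rxy, Rxz and set V(r)={y}. Then ◇r at x, so □◇r at x, so ◇r at z, so some w with Rzw has r; w=y, i.e. Rzy. By symmetry of the argument, Ryz.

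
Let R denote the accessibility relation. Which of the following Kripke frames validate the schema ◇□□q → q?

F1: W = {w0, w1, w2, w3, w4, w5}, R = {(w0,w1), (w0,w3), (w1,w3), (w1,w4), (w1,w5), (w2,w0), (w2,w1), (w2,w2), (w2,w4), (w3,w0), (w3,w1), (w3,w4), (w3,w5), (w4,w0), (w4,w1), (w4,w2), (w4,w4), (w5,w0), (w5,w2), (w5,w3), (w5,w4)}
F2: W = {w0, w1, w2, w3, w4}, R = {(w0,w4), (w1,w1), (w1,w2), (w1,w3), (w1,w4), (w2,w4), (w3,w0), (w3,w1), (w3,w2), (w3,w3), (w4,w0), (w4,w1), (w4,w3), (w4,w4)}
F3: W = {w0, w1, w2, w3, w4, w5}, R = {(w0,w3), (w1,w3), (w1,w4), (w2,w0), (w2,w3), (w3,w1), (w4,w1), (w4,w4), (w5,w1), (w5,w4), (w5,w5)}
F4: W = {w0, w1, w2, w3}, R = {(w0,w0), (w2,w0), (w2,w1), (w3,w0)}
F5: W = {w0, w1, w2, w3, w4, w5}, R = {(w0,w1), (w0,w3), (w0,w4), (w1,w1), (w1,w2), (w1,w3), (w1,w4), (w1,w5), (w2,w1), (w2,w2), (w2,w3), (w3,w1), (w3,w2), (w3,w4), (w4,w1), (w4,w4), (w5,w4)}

Frame correspondent (Sahlqvist): ∀x ∀y (xRy → ∃w (yR²w ∧ x = w)) — i.e. a generalized confluence (Geach) condition.
F1: fails — w2Rw0 but no w with w0R²w and w2=w.
F2: condition met.
F3: fails — w0Rw3 but no w with w3R²w and w0=w.
F4: fails — w2Rw0 but no w with w0R²w and w2=w.
F5: fails — w0Rw1 but no w with w1R²w and w0=w.
Valid on: F2.

F2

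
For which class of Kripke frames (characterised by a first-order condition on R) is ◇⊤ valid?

Seriality

◇⊤ holds at w iff w has a successor, so frame-validity of ◇⊤ is exactly seriality. Equivalently via □r → ◇r:
Suppose □r→◇r is valid. At any x set V(r)=W. Then □r at x, so ◇r at x, so x has a successor.
Conversely, any frame satisfying ∀x ∃y Rxy validates the schema.
So the correspondent is seriality.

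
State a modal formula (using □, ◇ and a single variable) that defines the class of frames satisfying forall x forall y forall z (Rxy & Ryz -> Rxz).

□ψ → □□ψ

The condition is transitivity. The 4 schema □ψ → □□ψ defines it.
Suppose □ψ→□□ψ is valid. Take Rxy, Ryz and set V(ψ)={w : Rxw}. Then □ψ at x, so □□ψ at x, so □ψ at y, so ψ at z, i.e. Rxz.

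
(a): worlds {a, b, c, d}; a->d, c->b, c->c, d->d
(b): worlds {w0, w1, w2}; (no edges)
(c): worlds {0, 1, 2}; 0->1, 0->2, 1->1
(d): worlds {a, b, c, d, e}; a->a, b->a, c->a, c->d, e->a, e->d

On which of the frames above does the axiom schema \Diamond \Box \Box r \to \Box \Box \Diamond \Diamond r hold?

The schema corresponds to a generalized confluence (Geach) condition: \forall x \forall y \forall z ((xRy \wedge x R^2 z) \to \exists w (y R^2 w \wedge z R^2 w)).
(a): fails — cRb, cR²b but no w with bR²w and bR²w.
(b): satisfies the condition.
(c): fails — 0R2, 0R²1 but no w with 2R²w and 1R²w.
(d): fails — cRd, cR²a but no w with dR²w and aR²w.

(b)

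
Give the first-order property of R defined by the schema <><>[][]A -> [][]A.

forall x forall y forall z ((x R^2 y & x R^2 z) -> exists w (y R^2 w & z = w))

This is a Sahlqvist (Geach-type) schema ◇^2□^2A → □^2◇^0A.
Minimal-valuation argument: fix x; take any y with xR^2y and any z with xR^2z. Set V(A) to the set of worlds R-reachable from y in exactly 2 steps. Then □^2A holds at y, so the antecedent holds at x; validity forces ◇^0A at z, giving a w with zR^0w and yR^2w.
First-order correspondent: forall x forall y forall z ((x R^2 y & x R^2 z) -> exists w (y R^2 w & z = w)).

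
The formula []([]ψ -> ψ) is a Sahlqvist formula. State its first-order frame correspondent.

This is the T□ axiom.
Its frame correspondent is shift-reflexivity — forall x forall y (Rxy -> Ryy).

shift-reflexivity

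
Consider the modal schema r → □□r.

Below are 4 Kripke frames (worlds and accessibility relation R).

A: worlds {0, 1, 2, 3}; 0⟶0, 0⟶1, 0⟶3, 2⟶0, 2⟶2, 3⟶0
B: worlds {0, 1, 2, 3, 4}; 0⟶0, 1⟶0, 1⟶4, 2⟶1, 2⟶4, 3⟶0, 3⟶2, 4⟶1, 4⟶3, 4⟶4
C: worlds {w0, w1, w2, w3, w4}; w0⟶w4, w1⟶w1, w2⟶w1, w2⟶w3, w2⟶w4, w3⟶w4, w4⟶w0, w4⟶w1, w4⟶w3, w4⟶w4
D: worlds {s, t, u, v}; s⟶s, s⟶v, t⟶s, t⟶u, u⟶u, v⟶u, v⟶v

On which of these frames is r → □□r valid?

none

The schema corresponds to a generalized confluence (Geach) condition: ∀x ∀z (xR²z → ∃w (x = w ∧ z = w)).
A: fails — 0R²1 but 0 ≠ 1.
B: fails — 1R²0 but 1 ≠ 0.
C: fails — w0R²w1 but w0 ≠ w1.
D: fails — sR²u but s ≠ u.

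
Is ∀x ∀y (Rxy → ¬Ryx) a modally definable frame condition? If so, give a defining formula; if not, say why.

Any modally definable frame class is closed under surjective bounded morphisms.
The 4-cycle (worlds s,t,u,v with s→t→u→v→s) is asymmetric. Mapping every world to a single reflexive point • is a surjective bounded morphism, and the reflexive point is not asymmetric (R•• but asymmetry requires ¬R••).
So no modal formula (or set of formulas) defines exactly the asymmetric frames.

No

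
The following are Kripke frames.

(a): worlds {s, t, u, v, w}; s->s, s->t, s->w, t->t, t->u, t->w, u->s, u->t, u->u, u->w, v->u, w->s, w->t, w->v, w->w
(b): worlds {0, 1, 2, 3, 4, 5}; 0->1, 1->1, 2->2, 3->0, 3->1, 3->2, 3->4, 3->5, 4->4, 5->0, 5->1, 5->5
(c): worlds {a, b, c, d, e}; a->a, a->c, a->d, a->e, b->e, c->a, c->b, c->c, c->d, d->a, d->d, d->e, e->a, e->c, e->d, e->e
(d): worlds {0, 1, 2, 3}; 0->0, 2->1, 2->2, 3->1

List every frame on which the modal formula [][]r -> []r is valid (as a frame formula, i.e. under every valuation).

(a), (b), (c)

Frame correspondent (Sahlqvist): forall x forall y (Rxy -> exists z (Rxz & Rzy)) — i.e. density.
(a): ✓.
(b): ✓.
(c): ✓.
(d): fails — R31 but no z with R3z and Rz1.
Valid on: (a), (b), (c).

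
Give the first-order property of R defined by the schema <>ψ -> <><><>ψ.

forall x forall y (xRy -> exists w (y = w & x R^3 w))

This is a Sahlqvist (Geach-type) schema ◇^1□^0ψ → □^0◇^3ψ.
Minimal-valuation argument: fix x; take any y with xR^1y and any z with xR^0z. Set V(ψ) to the set of worlds R-reachable from y in exactly 0 steps. Then □^0ψ holds at y, so the antecedent holds at x; validity forces ◇^3ψ at z, giving a w with zR^3w and yR^0w.
First-order correspondent: forall x forall y (xRy -> exists w (y = w & x R^3 w)).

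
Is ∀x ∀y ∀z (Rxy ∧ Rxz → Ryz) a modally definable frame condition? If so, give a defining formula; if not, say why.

Yes, by ◇p → □◇p

Yes: it is the Euclidean property, defined by the 5 schema ◇p → □◇p.
Suppose ◇p→□◇p is valid. Take Rxy, Rxz and set V(p)={y}. Then ◇p at x, so □◇p at x, so ◇p at z, so some w with Rzw has p; w=y, i.e. Rzy. By symmetry of the argument, Ryz.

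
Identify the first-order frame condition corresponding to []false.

emptiness of R

This schema is the Ver axiom.
It corresponds to emptiness of R: forall x forall y ~Rxy.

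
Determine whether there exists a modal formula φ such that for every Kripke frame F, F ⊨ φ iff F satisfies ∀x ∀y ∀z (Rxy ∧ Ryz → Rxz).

Definable; □r → □□r defines it

Yes: it is transitivity, defined by the 4 schema □r → □□r.
Suppose □r→□□r is valid. Take Rxy, Ryz and set V(r)={w : Rxw}. Then □r at x, so □□r at x, so □r at y, so r at z, i.e. Rxz.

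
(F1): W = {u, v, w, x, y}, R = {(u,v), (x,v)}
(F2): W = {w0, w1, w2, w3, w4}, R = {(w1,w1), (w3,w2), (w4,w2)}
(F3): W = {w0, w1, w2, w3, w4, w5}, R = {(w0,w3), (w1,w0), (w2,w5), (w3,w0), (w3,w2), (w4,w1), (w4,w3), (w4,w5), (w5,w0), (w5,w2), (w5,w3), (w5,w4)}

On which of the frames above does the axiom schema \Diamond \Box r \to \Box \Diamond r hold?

none

This is the axiom for convergence; its first-order frame correspondent is \forall x \forall y \forall z (Rxy \wedge Rxz \to \exists w (Ryw \wedge Rzw)).
(F1): fails — Ruv and Ruv but v and v have no common successor.
(F2): fails — Rw3w2 and Rw3w2 but w2 and w2 have no common successor.
(F3): fails — Rw3w2 and Rw3w0 but w2 and w0 have no common successor.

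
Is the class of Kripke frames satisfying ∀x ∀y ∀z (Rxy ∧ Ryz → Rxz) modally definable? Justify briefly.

This is a Sahlqvist condition; the 4 axiom □p → □□p defines it.
Suppose □p→□□p is valid. Take Rxy, Ryz and set V(p)={w : Rxw}. Then □p at x, so □□p at x, so □p at y, so p at z, i.e. Rxz.

Yes, by □p → □□p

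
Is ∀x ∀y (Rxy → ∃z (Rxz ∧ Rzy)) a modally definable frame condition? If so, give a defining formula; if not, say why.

The condition is density. A defining modal formula is □□r → □r.
Suppose □□r→□r is valid. Take Rxy and set V(r)={w : xR²w}. Then □□r at x, so □r at x, so r at y, i.e. ∃z(Rxz∧Rzy).

Yes — defined by □□r → □r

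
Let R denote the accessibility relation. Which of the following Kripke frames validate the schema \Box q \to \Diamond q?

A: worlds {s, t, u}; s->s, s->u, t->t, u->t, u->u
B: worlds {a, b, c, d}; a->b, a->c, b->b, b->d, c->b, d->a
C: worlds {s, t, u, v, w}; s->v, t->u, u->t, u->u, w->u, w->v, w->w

A, B

This is the axiom for seriality; its first-order frame correspondent is \forall x \exists y Rxy.
A: holds.
B: holds.
C: fails — world v has no successor.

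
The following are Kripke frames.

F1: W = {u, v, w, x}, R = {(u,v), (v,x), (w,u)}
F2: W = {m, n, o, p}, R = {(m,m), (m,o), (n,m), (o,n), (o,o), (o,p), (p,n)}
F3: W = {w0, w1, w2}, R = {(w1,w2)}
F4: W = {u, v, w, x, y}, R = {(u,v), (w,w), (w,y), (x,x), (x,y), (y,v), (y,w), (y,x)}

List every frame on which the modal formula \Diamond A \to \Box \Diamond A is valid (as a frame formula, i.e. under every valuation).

none

This is the axiom for the Euclidean property; its first-order frame correspondent is \forall x \forall y \forall z (Rxy \wedge Rxz \to Ryz).
F1: fails — Ruv and Ruv but not Rvv.
F2: fails — Rmo and Rmm but not Rom.
F3: fails — Rw1w2 and Rw1w2 but not Rw2w2.
F4: fails — Ruv and Ruv but not Rvv.
Valid on no frame.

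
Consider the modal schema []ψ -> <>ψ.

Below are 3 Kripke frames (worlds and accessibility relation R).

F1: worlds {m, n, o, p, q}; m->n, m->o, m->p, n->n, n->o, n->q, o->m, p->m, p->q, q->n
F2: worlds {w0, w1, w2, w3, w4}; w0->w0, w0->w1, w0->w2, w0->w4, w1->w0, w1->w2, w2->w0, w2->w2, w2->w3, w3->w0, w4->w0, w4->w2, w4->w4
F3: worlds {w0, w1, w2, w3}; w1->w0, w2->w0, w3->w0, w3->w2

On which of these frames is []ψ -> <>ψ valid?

F1, F2

This is the axiom for seriality; its first-order frame correspondent is forall x exists y Rxy.
F1: satisfies the condition.
F2: satisfies the condition.
F3: fails — world w0 has no successor.
Valid on: F1, F2.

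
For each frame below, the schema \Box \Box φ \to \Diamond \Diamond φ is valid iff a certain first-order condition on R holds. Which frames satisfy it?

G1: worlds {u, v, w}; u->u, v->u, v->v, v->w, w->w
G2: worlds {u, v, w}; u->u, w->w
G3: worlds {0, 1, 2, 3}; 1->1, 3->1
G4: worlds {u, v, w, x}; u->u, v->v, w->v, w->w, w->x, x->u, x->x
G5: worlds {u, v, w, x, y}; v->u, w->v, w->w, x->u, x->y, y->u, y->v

G1, G4

Frame correspondent (Sahlqvist): \forall x \exists w (x R^2 w \wedge x R^2 w) — i.e. a generalized confluence (Geach) condition.
G1: satisfies the condition.
G2: fails — at v but no t with vR²t and vR²t.
G3: fails — at 0 but no w with 0R²w and 0R²w.
G4: satisfies the condition.
G5: fails — at u but no t with uR²t and uR²t.
Valid on: G1, G4.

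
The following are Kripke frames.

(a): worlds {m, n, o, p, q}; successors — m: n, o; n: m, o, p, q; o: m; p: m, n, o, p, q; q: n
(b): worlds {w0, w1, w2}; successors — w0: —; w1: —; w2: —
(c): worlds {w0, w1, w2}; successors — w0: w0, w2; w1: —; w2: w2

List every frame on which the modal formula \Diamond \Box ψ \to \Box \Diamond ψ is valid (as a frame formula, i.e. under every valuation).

Frame correspondent (Sahlqvist): \forall x \forall y \forall z (Rxy \wedge Rxz \to \exists w (Ryw \wedge Rzw)) — i.e. convergence.
(a): fails — Rno and Rnq but o and q have no common successor.
(b): holds.
(c): holds.
Valid on: (b), (c).

(b), (c)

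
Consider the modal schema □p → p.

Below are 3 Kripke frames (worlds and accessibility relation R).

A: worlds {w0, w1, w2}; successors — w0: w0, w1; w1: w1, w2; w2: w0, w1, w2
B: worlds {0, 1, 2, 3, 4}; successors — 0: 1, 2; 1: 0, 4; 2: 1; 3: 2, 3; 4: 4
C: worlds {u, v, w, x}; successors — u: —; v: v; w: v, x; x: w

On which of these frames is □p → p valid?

A

Frame correspondent (Sahlqvist): ∀x Rxx — i.e. reflexivity.
A: holds.
B: fails — world 0 does not see itself.
C: fails — world u does not see itself.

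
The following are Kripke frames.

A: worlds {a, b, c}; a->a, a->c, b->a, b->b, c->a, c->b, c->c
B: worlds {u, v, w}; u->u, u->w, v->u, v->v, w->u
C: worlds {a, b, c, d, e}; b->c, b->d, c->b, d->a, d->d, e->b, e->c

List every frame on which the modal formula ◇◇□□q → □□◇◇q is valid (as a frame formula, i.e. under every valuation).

This is the axiom for a generalized confluence (Geach) condition; its first-order frame correspondent is ∀x ∀y ∀z ((xR²y ∧ xR²z) → ∃w (yR²w ∧ zR²w)).
A: satisfies the condition.
B: satisfies the condition.
C: fails — bR²a, bR²a but no w with aR²w and aR²w.
Valid on: A, B.

A, B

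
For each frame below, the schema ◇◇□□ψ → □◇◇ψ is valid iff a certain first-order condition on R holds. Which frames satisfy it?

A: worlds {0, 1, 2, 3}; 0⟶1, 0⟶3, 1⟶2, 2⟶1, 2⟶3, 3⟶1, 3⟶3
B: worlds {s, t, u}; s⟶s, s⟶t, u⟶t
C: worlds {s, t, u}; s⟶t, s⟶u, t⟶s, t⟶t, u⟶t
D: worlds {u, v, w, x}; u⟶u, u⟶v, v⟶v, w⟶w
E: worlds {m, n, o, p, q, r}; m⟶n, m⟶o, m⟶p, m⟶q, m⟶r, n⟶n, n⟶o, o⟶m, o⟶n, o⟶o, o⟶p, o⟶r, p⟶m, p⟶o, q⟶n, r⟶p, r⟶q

A, C, D, E

This is the axiom for a generalized confluence (Geach) condition; its first-order frame correspondent is ∀x ∀y ∀z ((xR²y ∧ xRz) → ∃w (yR²w ∧ zR²w)).
A: ✓.
B: fails — sR²s, sRt but no w with sR²w and tR²w.
C: ✓.
D: ✓.
E: ✓.
Valid on: A, C, D, E.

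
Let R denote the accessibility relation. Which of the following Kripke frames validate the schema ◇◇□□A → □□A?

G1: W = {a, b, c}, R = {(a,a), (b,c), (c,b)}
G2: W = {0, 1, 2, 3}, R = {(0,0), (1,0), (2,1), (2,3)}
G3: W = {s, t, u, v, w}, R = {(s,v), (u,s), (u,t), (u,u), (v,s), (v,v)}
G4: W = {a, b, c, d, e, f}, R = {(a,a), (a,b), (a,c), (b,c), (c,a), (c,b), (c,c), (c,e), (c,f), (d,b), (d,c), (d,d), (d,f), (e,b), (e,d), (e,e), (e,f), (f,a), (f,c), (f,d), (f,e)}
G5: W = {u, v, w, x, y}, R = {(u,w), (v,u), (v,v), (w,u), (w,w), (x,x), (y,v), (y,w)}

G1, G2

The schema corresponds to a generalized confluence (Geach) condition: ∀x ∀y ∀z ((xR²y ∧ xR²z) → ∃w (yR²w ∧ z = w)).
G1: holds.
G2: holds.
G3: fails — uR²s, uR²t but no w* with sR²w* and t=w*.
G4: fails — cR²a, cR²d but no w with aR²w and d=w.
G5: fails — vR²u, vR²v but no t with uR²t and v=t.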